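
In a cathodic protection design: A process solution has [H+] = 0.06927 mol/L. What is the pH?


pH = −log10[H+]
pH = −log10(0.06927) = 1.16

1.16


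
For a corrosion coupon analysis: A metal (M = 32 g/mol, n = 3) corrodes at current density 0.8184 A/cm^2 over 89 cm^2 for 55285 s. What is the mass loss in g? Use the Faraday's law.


Apply Faraday's law: m = i*A*t*M / (n*F)
Total charge passed Q = i*A*t = 0.8184*89*55285 = 4026826.716 C
m = Q*M/(n*F) = 4026826.716*32/(3*96485) = 445.1761 g

445.1761 g


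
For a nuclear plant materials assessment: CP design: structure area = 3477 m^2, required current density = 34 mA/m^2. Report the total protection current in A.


I = area * current density, then convert mA → A (÷1000)
I = 3477 * 34 / 1000 = 118.22 A

118.22 A


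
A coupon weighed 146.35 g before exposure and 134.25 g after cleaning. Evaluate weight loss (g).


Weight loss = initial − final
WL = 146.35 − 134.25 = 12.1 g

12.1 g


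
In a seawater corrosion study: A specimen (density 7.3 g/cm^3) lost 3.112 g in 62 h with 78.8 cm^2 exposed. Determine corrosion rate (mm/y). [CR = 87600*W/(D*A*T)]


Apply the mm/y weight-loss relation: CR = 87600 * W / (D * A * T)
Numerator: 87600 * 3.112 = 272611.2
Denominator: 7.3 * 78.8 * 62 = 35664.88
CR = 272611.2 / 35664.88 = 7.6437 mm/y

7.6437 mm/y


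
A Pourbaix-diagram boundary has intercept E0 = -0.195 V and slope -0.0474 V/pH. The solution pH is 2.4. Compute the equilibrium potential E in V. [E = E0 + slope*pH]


Apply the Pourbaix line equation: E = E0 + slope*pH
E = -0.195 + (-0.0474)*2.4 = -0.195 + (-0.11376) = -0.30876 V
Rounded to 3 decimal places: E = -0.309 V

-0.309 V


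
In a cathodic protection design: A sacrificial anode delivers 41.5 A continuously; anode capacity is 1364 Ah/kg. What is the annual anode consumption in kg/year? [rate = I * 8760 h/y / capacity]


Annual consumption = current * hours per year / capacity
Rate = 41.5 * 8760 / 1364 = 266.5 kg/year

266.5 kg/year


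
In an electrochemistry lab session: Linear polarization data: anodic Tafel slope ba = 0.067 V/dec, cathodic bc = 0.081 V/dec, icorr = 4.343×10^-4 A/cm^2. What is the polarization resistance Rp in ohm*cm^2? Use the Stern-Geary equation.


Apply the Stern-Geary equation: Rp = ba*bc / (2.303*icorr*(ba+bc))
ba*bc = 0.067*0.081 = 0.005427
ba+bc = 0.148; 2.303*icorr*(ba+bc) = 2.303*4.343×10^-4*0.148 = 1.4802855×10^-4
Rp = 0.005427 / 1.4802855×10^-4 = 36.7 ohm*cm^2

36.7 ohm*cm^2


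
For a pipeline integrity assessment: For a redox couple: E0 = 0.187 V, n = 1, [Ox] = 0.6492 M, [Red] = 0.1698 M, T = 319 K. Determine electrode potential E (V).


Apply the Nernst equation: E = E0 + (RT/nF)*ln([Ox]/[Red])
Step 1: RT/nF = 8.314*319/(1*96485) = 0.02748786 V
Step 2: [Ox]/[Red] = 0.6492/0.1698 = 3.823322
Step 3: ln(3.823322) = 1.34112
Step 4: correction = 0.02748786 * 1.34112 = 0.0369 V
E = 0.187 + 0.0369 = 0.2239 V

0.2239 V


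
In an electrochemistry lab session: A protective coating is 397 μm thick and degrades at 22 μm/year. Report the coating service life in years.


Service life = thickness / degradation rate
Life = 397 / 22 = 18.0 years

18.0 years


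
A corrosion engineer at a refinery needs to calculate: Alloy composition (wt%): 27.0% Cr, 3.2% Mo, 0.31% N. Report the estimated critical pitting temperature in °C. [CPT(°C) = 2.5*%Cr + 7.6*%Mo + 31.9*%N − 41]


Apply the ASTM G48 empirical CPT estimate: CPT(°C) = 2.5*%Cr + 7.6*%Mo + 31.9*%N − 41
2.5*27.0 = 67.5; 7.6*3.2 = 24.32; 31.9*0.31 = 9.889
CPT = 67.5 + 24.32 + 9.889 − 41 = 60.709 °C
Rounded to 0.1 °C: CPT ≈ 60.7 °C

60.7 °C


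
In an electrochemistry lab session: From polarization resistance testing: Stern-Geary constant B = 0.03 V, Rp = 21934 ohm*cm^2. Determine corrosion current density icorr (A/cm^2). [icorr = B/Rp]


Apply the Stern-Geary relation: icorr = B / Rp
icorr = 0.03 / 21934 = 1.368×10^-6 A/cm^2

1.368×10^-6 A/cm^2


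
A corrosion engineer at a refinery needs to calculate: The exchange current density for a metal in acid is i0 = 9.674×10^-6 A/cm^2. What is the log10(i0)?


i0 = 9.674×10^-6 A/cm^2
log10(i0) = -5.014

-5.014


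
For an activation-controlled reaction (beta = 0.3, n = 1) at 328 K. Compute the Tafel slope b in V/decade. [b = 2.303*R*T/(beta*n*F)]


Apply the Tafel slope relation: b = 2.303*R*T/(beta*n*F)
Numerator: 2.303 * 8.314 * 328 = 6280.26
Denominator: 0.3 * 1 * 96485 = 28945.5
b = 6280.26 / 28945.5 = 0.217 V/decade

0.217 V/decade


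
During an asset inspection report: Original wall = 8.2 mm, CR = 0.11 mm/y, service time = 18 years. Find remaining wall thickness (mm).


Remaining wall = original − CR × time
t = 8.2 − 0.11*18 = 8.2 − 1.98 = 6.22 mm

6.22 mm


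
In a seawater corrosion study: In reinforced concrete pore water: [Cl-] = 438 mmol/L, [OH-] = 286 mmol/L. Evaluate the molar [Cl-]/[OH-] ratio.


Threshold parameter = [Cl-] / [OH-] (molar basis; both in mmol/L, so units cancel)
Ratio = 438 / 286 = 1.53

1.53


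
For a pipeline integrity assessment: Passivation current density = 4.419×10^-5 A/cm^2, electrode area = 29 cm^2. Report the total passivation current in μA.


I = i_pass * A, then convert A → μA (×10^6)
I = 4.419×10^-5 * 29 * 10^6 = 1281.51 μA

1281.51 μA


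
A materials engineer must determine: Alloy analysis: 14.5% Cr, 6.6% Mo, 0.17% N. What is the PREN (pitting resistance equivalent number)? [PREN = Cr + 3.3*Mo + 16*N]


Apply the PREN formula: PREN = Cr + 3.3*Mo + 16*N
PREN = 14.5 + 3.3*6.6 + 16*0.17
PREN = 14.5 + 21.78 + 2.72 = 39.0

39.0


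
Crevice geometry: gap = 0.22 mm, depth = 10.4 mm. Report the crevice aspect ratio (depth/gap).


Aspect ratio = depth / gap
Ratio = 10.4 / 0.22 = 47.3

47.3


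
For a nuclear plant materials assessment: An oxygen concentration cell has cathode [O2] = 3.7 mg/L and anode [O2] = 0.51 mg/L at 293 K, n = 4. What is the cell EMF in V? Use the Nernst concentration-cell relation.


Apply the Nernst concentration-cell relation: E = (RT/nF)*ln(C_cathode/C_anode)
RT/nF = 8.314*293/(4*96485) = 0.00631187 V
ln(3.7/0.51) = 1.98168
E = 0.00631187 * 1.98168 = 0.01251 V

0.01251 V


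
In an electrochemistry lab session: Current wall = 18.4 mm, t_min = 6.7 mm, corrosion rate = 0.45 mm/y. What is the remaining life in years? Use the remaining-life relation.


Apply the remaining-life relation: RL = (t_current − t_min) / CR
RL = (18.4 − 6.7) / 0.45 = 11.7 / 0.45 = 26.0 years

26.0 years


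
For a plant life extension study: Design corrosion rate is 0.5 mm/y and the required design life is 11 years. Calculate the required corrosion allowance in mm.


Corrosion allowance = CR × design life
CA = 0.5 * 11 = 5.5 mm

5.5 mm


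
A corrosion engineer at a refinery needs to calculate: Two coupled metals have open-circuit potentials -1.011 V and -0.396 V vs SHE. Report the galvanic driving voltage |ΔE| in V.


Driving voltage is the absolute potential difference.
|ΔE| = |-1.011 − (-0.396)| = 0.615 V

0.615 V


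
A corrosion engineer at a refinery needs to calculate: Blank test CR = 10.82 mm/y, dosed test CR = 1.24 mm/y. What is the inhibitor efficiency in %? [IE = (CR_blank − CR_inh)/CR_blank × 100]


Apply the inhibitor-efficiency definition: IE = (CR_blank − CR_inh)/CR_blank × 100
IE = (10.82 − 1.24) / 10.82 × 100
IE = 9.58 / 10.82 × 100 = 88.5 %

88.5 %


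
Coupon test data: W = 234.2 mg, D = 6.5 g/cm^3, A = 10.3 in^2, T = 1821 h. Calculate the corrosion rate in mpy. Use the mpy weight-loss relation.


Apply the mpy weight-loss relation: CR = 534 * W / (D * A * T)
Numerator: 534 * 234.2 = 125062.8
Denominator: 6.5 * 10.3 * 1821 = 121915.95
CR = 125062.8 / 121915.95 = 1.0258 mpy

1.0258 mpy


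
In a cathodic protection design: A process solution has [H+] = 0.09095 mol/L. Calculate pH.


pH = −log10[H+]
pH = −log10(0.09095) = 1.04

1.04


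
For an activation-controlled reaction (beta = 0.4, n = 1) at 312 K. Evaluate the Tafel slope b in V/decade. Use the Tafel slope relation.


Apply the Tafel slope relation: b = 2.303*R*T/(beta*n*F)
Numerator: 2.303 * 8.314 * 312 = 5973.91
Denominator: 0.4 * 1 * 96485 = 38594.0
b = 5973.91 / 38594.0 = 0.1548 V/decade

0.1548 V/decade


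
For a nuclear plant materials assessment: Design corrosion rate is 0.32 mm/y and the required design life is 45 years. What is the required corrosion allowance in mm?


Corrosion allowance = CR × design life
CA = 0.32 * 45 = 14.4 mm

14.4 mm


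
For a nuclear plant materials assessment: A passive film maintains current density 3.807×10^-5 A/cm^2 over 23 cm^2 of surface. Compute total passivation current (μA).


I = i_pass * A, then convert A → μA (×10^6)
I = 3.807×10^-5 * 23 * 10^6 = 875.61 μA

875.61 μA


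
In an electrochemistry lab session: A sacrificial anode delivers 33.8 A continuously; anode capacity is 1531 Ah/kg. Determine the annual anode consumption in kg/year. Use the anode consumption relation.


Annual consumption = current * hours per year / capacity
Rate = 33.8 * 8760 / 1531 = 193.4 kg/year

193.4 kg/year


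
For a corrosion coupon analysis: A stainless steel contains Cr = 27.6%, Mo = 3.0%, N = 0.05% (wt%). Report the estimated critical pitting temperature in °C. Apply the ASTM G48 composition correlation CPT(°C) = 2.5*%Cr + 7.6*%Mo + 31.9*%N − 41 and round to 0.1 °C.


Apply the ASTM G48 empirical CPT estimate: CPT(°C) = 2.5*%Cr + 7.6*%Mo + 31.9*%N − 41
2.5*27.6 = 69; 7.6*3.0 = 22.8; 31.9*0.05 = 1.595
CPT = 69 + 22.8 + 1.595 − 41 = 52.395 °C
Rounded to 0.1 °C: CPT ≈ 52.4 °C

52.4 °C


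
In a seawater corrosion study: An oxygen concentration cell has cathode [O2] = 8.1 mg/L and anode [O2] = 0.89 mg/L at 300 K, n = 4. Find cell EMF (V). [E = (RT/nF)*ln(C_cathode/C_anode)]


Apply the Nernst concentration-cell relation: E = (RT/nF)*ln(C_cathode/C_anode)
RT/nF = 8.314*300/(4*96485) = 0.00646266 V
ln(8.1/0.89) = 2.2084
E = 0.00646266 * 2.2084 = 0.01427 V

0.01427 V


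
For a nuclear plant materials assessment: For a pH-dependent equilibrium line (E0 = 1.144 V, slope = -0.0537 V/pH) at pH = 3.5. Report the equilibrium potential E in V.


Apply the Pourbaix line equation: E = E0 + slope*pH
E = 1.144 + (-0.0537)*3.5 = 1.144 + (-0.18795) = 0.95605 V
Rounded to 3 decimal places: E = 0.956 V

0.956 V


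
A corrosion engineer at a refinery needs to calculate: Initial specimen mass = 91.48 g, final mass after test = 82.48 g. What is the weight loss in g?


Weight loss = initial − final
WL = 91.48 − 82.48 = 9.0 g

9.0 g


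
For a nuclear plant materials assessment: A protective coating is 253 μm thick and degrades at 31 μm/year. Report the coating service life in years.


Service life = thickness / degradation rate
Life = 253 / 31 = 8.2 years

8.2 years


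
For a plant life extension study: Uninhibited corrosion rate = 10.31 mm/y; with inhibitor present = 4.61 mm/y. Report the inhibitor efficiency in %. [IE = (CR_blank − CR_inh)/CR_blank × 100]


Apply the inhibitor-efficiency definition: IE = (CR_blank − CR_inh)/CR_blank × 100
IE = (10.31 − 4.61) / 10.31 × 100
IE = 5.7 / 10.31 × 100 = 55.3 %

55.3 %


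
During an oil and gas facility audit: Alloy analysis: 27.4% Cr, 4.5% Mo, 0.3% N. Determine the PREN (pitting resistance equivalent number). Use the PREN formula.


Apply the PREN formula: PREN = Cr + 3.3*Mo + 16*N
PREN = 27.4 + 3.3*4.5 + 16*0.3
PREN = 27.4 + 14.85 + 4.8 = 47.05

47.05


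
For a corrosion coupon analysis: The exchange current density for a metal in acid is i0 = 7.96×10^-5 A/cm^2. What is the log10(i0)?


i0 = 7.96×10^-5 A/cm^2
log10(i0) = -4.099

-4.099


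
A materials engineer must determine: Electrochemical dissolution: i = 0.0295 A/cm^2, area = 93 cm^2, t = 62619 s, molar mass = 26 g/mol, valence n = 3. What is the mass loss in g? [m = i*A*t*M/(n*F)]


Apply Faraday's law: m = i*A*t*M / (n*F)
Total charge passed Q = i*A*t = 0.0295*93*62619 = 171795.2265 C
m = Q*M/(n*F) = 171795.2265*26/(3*96485) = 15.43133 g

15.43133 g


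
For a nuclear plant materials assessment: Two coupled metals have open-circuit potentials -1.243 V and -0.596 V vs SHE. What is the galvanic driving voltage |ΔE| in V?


Driving voltage is the absolute potential difference.
|ΔE| = |-1.243 − (-0.596)| = 0.647 V

0.647 V


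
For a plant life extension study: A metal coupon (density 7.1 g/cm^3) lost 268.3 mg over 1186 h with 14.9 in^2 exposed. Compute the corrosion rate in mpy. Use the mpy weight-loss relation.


Apply the mpy weight-loss relation: CR = 534 * W / (D * A * T)
Numerator: 534 * 268.3 = 143272.2
Denominator: 7.1 * 14.9 * 1186 = 125466.94
CR = 143272.2 / 125466.94 = 1.142 mpy

1.142 mpy


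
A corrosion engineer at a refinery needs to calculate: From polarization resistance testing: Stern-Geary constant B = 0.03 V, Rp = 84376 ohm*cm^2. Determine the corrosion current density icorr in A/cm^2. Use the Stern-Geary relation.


Apply the Stern-Geary relation: icorr = B / Rp
icorr = 0.03 / 84376 = 3.556×10^-7 A/cm^2

3.556×10^-7 A/cm^2


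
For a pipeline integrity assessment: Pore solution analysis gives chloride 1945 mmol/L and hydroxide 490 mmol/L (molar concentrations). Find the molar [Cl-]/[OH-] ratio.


Threshold parameter = [Cl-] / [OH-] (molar basis; both in mmol/L, so units cancel)
Ratio = 1945 / 490 = 3.97

3.97


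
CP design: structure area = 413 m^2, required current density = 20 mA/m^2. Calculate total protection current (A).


I = area * current density, then convert mA → A (÷1000)
I = 413 * 20 / 1000 = 8.26 A

8.26 A


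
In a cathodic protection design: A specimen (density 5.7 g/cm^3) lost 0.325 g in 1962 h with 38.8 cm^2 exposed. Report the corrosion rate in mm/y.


Apply the mm/y weight-loss relation: CR = 87600 * W / (D * A * T)
Numerator: 87600 * 0.325 = 28470.0
Denominator: 5.7 * 38.8 * 1962 = 433915.92
CR = 28470.0 / 433915.92 = 0.0656 mm/y

0.0656 mm/y


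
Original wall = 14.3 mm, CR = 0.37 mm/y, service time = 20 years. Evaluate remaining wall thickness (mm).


Remaining wall = original − CR × time
t = 14.3 − 0.37*20 = 14.3 − 7.4 = 6.9 mm

6.9 mm


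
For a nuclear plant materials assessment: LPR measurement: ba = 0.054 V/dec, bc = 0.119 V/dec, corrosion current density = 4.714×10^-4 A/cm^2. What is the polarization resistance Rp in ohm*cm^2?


Apply the Stern-Geary equation: Rp = ba*bc / (2.303*icorr*(ba+bc))
ba*bc = 0.054*0.119 = 0.006426
ba+bc = 0.173; 2.303*icorr*(ba+bc) = 2.303*4.714×10^-4*0.173 = 1.8781472×10^-4
Rp = 0.006426 / 1.8781472×10^-4 = 34.21 ohm*cm^2

34.21 ohm*cm^2


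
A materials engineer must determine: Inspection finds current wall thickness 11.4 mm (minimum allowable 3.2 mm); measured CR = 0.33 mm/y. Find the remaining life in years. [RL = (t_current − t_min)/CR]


Apply the remaining-life relation: RL = (t_current − t_min) / CR
RL = (11.4 − 3.2) / 0.33 = 8.2 / 0.33 = 24.8 years

24.8 years


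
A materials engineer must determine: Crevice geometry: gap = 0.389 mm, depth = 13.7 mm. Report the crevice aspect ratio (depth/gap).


Aspect ratio = depth / gap
Ratio = 13.7 / 0.389 = 35.2

35.2


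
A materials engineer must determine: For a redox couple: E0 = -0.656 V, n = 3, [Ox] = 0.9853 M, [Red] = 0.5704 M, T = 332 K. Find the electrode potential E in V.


Apply the Nernst equation: E = E0 + (RT/nF)*ln([Ox]/[Red])
Step 1: RT/nF = 8.314*332/(3*96485) = 0.00953602 V
Step 2: [Ox]/[Red] = 0.9853/0.5704 = 1.727384
Step 3: ln(1.727384) = 0.546608
Step 4: correction = 0.00953602 * 0.546608 = 0.005 V
E = -0.656 + 0.005 = -0.651 V

-0.651 V


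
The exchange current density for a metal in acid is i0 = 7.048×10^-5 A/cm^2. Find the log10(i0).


i0 = 7.048×10^-5 A/cm^2
log10(i0) = -4.152

-4.152


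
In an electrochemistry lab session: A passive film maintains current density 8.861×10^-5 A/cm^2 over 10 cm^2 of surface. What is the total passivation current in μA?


I = i_pass * A, then convert A → μA (×10^6)
I = 8.861×10^-5 * 10 * 10^6 = 886.1 μA

886.1 μA


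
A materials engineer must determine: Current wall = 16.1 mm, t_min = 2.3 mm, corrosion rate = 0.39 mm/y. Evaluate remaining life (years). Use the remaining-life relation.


Apply the remaining-life relation: RL = (t_current − t_min) / CR
RL = (16.1 − 2.3) / 0.39 = 13.8 / 0.39 = 35.4 years

35.4 years


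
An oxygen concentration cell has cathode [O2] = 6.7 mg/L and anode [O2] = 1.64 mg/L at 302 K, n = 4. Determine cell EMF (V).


Apply the Nernst concentration-cell relation: E = (RT/nF)*ln(C_cathode/C_anode)
RT/nF = 8.314*302/(4*96485) = 0.00650575 V
ln(6.7/1.64) = 1.40741
E = 0.00650575 * 1.40741 = 0.00916 V

0.00916 V


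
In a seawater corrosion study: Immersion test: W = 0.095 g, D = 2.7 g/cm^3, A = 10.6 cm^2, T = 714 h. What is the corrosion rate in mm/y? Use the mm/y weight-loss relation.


Apply the mm/y weight-loss relation: CR = 87600 * W / (D * A * T)
Numerator: 87600 * 0.095 = 8322.0
Denominator: 2.7 * 10.6 * 714 = 20434.68
CR = 8322.0 / 20434.68 = 0.40725 mm/y

0.40725 mm/y


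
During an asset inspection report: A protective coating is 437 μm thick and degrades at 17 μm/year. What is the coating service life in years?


Service life = thickness / degradation rate
Life = 437 / 17 = 25.7 years

25.7 years


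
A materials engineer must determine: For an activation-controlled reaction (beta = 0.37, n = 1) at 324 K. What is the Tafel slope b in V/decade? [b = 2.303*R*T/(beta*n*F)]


Apply the Tafel slope relation: b = 2.303*R*T/(beta*n*F)
Numerator: 2.303 * 8.314 * 324 = 6203.67
Denominator: 0.37 * 1 * 96485 = 35699.45
b = 6203.67 / 35699.45 = 0.1738 V/decade

0.1738 V/decade


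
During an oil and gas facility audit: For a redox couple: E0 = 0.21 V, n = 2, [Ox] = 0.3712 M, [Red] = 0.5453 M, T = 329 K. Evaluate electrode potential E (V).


Apply the Nernst equation: E = E0 + (RT/nF)*ln([Ox]/[Red])
Step 1: RT/nF = 8.314*329/(2*96485) = 0.01417477 V
Step 2: [Ox]/[Red] = 0.3712/0.5453 = 0.680726
Step 3: ln(0.680726) = -0.384595
Step 4: correction = 0.01417477 * -0.384595 = -0.0055 V
E = 0.21 + -0.0055 = 0.2045 V

0.2045 V


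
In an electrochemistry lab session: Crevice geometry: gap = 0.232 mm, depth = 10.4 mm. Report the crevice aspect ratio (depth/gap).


Aspect ratio = depth / gap
Ratio = 10.4 / 0.232 = 44.8

44.8


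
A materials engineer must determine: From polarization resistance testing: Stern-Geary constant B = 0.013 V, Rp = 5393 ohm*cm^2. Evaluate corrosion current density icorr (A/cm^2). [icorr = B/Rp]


Apply the Stern-Geary relation: icorr = B / Rp
icorr = 0.013 / 5393 = 2.411×10^-6 A/cm^2

2.411×10^-6 A/cm^2


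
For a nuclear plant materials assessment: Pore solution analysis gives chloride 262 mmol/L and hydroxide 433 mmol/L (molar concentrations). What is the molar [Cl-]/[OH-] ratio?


Threshold parameter = [Cl-] / [OH-] (molar basis; both in mmol/L, so units cancel)
Ratio = 262 / 433 = 0.61

0.61


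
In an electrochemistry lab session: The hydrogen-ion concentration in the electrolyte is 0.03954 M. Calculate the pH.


pH = −log10[H+]
pH = −log10(0.03954) = 1.4

1.4


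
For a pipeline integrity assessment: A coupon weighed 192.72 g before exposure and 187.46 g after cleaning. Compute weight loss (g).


Weight loss = initial − final
WL = 192.72 − 187.46 = 5.26 g

5.26 g


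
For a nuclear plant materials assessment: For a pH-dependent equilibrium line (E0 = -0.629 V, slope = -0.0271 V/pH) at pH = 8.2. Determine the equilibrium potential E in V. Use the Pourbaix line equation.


Apply the Pourbaix line equation: E = E0 + slope*pH
E = -0.629 + (-0.0271)*8.2 = -0.629 + (-0.22222) = -0.85122 V
Rounded to 3 decimal places: E = -0.851 V

-0.851 V


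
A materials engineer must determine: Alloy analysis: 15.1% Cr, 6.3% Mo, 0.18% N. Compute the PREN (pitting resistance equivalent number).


Apply the PREN formula: PREN = Cr + 3.3*Mo + 16*N
PREN = 15.1 + 3.3*6.3 + 16*0.18
PREN = 15.1 + 20.79 + 2.88 = 38.77

38.77


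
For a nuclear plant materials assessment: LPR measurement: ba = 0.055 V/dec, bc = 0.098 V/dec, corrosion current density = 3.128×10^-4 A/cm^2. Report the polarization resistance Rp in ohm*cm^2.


Apply the Stern-Geary equation: Rp = ba*bc / (2.303*icorr*(ba+bc))
ba*bc = 0.055*0.098 = 0.00539
ba+bc = 0.153; 2.303*icorr*(ba+bc) = 2.303*3.128×10^-4*0.153 = 1.102179×10^-4
Rp = 0.00539 / 1.102179×10^-4 = 48.9 ohm*cm^2

48.9 ohm*cm^2


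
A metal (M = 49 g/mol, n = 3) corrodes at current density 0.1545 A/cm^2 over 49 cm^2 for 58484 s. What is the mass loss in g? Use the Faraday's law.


Apply Faraday's law: m = i*A*t*M / (n*F)
Total charge passed Q = i*A*t = 0.1545*49*58484 = 442753.122 C
m = Q*M/(n*F) = 442753.122*49/(3*96485) = 74.9509 g

74.9509 g


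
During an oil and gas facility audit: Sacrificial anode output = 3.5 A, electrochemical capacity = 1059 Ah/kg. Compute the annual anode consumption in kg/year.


Annual consumption = current * hours per year / capacity
Rate = 3.5 * 8760 / 1059 = 29.0 kg/year

29.0 kg/year


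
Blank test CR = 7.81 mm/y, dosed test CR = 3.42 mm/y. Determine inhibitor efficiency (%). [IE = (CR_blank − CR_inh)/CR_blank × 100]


Apply the inhibitor-efficiency definition: IE = (CR_blank − CR_inh)/CR_blank × 100
IE = (7.81 − 3.42) / 7.81 × 100
IE = 4.39 / 7.81 × 100 = 56.2 %

56.2 %


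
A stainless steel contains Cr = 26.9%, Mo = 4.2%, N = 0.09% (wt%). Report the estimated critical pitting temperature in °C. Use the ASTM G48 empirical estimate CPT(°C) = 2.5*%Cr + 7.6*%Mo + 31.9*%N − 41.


Apply the ASTM G48 empirical CPT estimate: CPT(°C) = 2.5*%Cr + 7.6*%Mo + 31.9*%N − 41
2.5*26.9 = 67.25; 7.6*4.2 = 31.92; 31.9*0.09 = 2.871
CPT = 67.25 + 31.92 + 2.871 − 41 = 61.041 °C
Rounded to 0.1 °C: CPT ≈ 61.0 °C

61.0 °C


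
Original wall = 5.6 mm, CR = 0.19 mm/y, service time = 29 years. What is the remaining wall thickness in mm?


Remaining wall = original − CR × time
t = 5.6 − 0.19*29 = 5.6 − 5.51 = 0.09 mm

0.09 mm


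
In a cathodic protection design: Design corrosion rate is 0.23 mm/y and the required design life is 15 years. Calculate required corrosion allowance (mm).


Corrosion allowance = CR × design life
CA = 0.23 * 15 = 3.45 mm

3.45 mm


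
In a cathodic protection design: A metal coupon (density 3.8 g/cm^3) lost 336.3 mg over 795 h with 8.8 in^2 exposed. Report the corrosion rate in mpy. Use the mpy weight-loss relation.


Apply the mpy weight-loss relation: CR = 534 * W / (D * A * T)
Numerator: 534 * 336.3 = 179584.2
Denominator: 3.8 * 8.8 * 795 = 26584.8
CR = 179584.2 / 26584.8 = 6.755 mpy

6.755 mpy


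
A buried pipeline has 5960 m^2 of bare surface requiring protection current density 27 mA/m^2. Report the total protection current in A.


I = area * current density, then convert mA → A (÷1000)
I = 5960 * 27 / 1000 = 160.92 A

160.92 A


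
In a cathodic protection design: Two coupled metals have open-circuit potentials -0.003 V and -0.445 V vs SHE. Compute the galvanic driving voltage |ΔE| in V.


Driving voltage is the absolute potential difference.
|ΔE| = |-0.003 − (-0.445)| = 0.442 V

0.442 V


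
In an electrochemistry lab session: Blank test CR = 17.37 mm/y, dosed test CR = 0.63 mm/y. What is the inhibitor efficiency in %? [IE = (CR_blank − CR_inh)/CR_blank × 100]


Apply the inhibitor-efficiency definition: IE = (CR_blank − CR_inh)/CR_blank × 100
IE = (17.37 − 0.63) / 17.37 × 100
IE = 16.74 / 17.37 × 100 = 96.4 %

96.4 %


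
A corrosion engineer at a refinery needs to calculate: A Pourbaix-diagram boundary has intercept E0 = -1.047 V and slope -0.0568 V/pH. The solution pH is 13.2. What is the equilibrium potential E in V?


Apply the Pourbaix line equation: E = E0 + slope*pH
E = -1.047 + (-0.0568)*13.2 = -1.047 + (-0.74976) = -1.79676 V
Rounded to 4 decimal places: E = -1.7968 V

-1.7968 V


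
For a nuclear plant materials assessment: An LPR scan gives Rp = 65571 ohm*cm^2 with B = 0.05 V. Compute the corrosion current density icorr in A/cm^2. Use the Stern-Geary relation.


Apply the Stern-Geary relation: icorr = B / Rp
icorr = 0.05 / 65571 = 7.625×10^-7 A/cm^2

7.625×10^-7 A/cm^2


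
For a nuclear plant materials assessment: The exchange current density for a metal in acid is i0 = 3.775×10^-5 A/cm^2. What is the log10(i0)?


i0 = 3.775×10^-5 A/cm^2
log10(i0) = -4.423

-4.423


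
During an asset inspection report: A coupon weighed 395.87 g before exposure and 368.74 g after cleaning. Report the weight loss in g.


Weight loss = initial − final
WL = 395.87 − 368.74 = 27.13 g

27.13 g


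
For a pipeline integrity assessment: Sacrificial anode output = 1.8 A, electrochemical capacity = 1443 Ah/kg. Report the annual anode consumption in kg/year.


Annual consumption = current * hours per year / capacity
Rate = 1.8 * 8760 / 1443 = 10.9 kg/year

10.9 kg/year


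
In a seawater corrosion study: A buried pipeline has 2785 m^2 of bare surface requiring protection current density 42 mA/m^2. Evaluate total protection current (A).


I = area * current density, then convert mA → A (÷1000)
I = 2785 * 42 / 1000 = 116.97 A

116.97 A


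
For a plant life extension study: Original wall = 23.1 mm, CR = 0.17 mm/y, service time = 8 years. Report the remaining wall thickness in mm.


Remaining wall = original − CR × time
t = 23.1 − 0.17*8 = 23.1 − 1.36 = 21.74 mm

21.74 mm


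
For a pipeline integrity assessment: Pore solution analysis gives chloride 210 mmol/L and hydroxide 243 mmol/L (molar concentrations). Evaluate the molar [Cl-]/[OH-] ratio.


Threshold parameter = [Cl-] / [OH-] (molar basis; both in mmol/L, so units cancel)
Ratio = 210 / 243 = 0.86

0.86


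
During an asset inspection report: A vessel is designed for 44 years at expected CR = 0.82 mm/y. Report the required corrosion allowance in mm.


Corrosion allowance = CR × design life
CA = 0.82 * 44 = 36.08 mm

36.08 mm


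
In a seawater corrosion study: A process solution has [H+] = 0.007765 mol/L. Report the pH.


pH = −log10[H+]
pH = −log10(0.007765) = 2.11

2.11


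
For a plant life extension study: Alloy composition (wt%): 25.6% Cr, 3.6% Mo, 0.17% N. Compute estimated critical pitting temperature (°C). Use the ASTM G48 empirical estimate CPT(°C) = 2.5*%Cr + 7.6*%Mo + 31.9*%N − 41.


Apply the ASTM G48 empirical CPT estimate: CPT(°C) = 2.5*%Cr + 7.6*%Mo + 31.9*%N − 41
2.5*25.6 = 64; 7.6*3.6 = 27.36; 31.9*0.17 = 5.423
CPT = 64 + 27.36 + 5.423 − 41 = 55.783 °C
Rounded to 0.1 °C: CPT ≈ 55.8 °C

55.8 °C


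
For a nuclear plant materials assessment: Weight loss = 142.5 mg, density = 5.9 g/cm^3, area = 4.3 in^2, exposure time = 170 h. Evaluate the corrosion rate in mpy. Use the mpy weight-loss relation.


Apply the mpy weight-loss relation: CR = 534 * W / (D * A * T)
Numerator: 534 * 142.5 = 76095.0
Denominator: 5.9 * 4.3 * 170 = 4312.9
CR = 76095.0 / 4312.9 = 17.644 mpy

17.644 mpy


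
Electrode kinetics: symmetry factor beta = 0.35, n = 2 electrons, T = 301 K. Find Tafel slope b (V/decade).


Apply the Tafel slope relation: b = 2.303*R*T/(beta*n*F)
Numerator: 2.303 * 8.314 * 301 = 5763.29
Denominator: 0.35 * 2 * 96485 = 67539.5
b = 5763.29 / 67539.5 = 0.0853 V/decade

0.0853 V/decade


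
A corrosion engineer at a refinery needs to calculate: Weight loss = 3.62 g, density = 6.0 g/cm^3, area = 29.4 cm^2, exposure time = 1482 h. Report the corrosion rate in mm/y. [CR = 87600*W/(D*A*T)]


Apply the mm/y weight-loss relation: CR = 87600 * W / (D * A * T)
Numerator: 87600 * 3.62 = 317112.0
Denominator: 6.0 * 29.4 * 1482 = 261424.8
CR = 317112.0 / 261424.8 = 1.213014 mm/y

1.213014 mm/y


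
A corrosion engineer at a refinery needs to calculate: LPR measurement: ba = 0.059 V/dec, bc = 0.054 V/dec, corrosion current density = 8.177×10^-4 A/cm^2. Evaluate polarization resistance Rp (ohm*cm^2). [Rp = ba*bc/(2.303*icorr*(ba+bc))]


Apply the Stern-Geary equation: Rp = ba*bc / (2.303*icorr*(ba+bc))
ba*bc = 0.059*0.054 = 0.003186
ba+bc = 0.113; 2.303*icorr*(ba+bc) = 2.303*8.177×10^-4*0.113 = 2.1279743×10^-4
Rp = 0.003186 / 2.1279743×10^-4 = 15.0 ohm*cm^2

15.0 ohm*cm^2


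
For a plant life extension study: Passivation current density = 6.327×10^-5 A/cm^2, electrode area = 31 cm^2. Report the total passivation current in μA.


I = i_pass * A, then convert A → μA (×10^6)
I = 6.327×10^-5 * 31 * 10^6 = 1961.37 μA

1961.37 μA


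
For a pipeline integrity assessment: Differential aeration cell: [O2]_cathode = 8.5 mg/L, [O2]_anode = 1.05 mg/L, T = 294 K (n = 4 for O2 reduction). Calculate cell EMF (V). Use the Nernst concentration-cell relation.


Apply the Nernst concentration-cell relation: E = (RT/nF)*ln(C_cathode/C_anode)
RT/nF = 8.314*294/(4*96485) = 0.00633341 V
ln(8.5/1.05) = 2.09128
E = 0.00633341 * 2.09128 = 0.01324 V

0.01324 V


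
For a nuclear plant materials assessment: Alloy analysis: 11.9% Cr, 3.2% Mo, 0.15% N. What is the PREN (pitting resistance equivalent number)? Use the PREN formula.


Apply the PREN formula: PREN = Cr + 3.3*Mo + 16*N
PREN = 11.9 + 3.3*3.2 + 16*0.15
PREN = 11.9 + 10.56 + 2.4 = 24.86

24.86


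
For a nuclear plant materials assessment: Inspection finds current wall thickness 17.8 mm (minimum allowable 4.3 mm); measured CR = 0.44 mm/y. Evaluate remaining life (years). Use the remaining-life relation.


Apply the remaining-life relation: RL = (t_current − t_min) / CR
RL = (17.8 − 4.3) / 0.44 = 13.5 / 0.44 = 30.7 years

30.7 years


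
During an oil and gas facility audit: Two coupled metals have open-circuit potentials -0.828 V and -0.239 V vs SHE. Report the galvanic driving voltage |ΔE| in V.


Driving voltage is the absolute potential difference.
|ΔE| = |-0.828 − (-0.239)| = 0.589 V

0.589 V


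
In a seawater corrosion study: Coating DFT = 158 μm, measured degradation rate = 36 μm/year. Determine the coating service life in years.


Service life = thickness / degradation rate
Life = 158 / 36 = 4.4 years

4.4 years


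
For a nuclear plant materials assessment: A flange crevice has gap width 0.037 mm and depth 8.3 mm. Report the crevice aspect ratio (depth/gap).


Aspect ratio = depth / gap
Ratio = 8.3 / 0.037 = 224.3

224.3


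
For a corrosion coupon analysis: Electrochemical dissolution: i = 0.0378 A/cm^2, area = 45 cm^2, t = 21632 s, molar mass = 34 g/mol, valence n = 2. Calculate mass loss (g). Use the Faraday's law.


Apply Faraday's law: m = i*A*t*M / (n*F)
Total charge passed Q = i*A*t = 0.0378*45*21632 = 36796.032 C
m = Q*M/(n*F) = 36796.032*34/(2*96485) = 6.483 g

6.483 g


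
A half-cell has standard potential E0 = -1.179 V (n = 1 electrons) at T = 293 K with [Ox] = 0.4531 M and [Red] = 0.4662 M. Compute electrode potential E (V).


Apply the Nernst equation: E = E0 + (RT/nF)*ln([Ox]/[Red])
Step 1: RT/nF = 8.314*293/(1*96485) = 0.02524747 V
Step 2: [Ox]/[Red] = 0.4531/0.4662 = 0.9719
Step 3: ln(0.9719) = -0.028502
Step 4: correction = 0.02524747 * -0.028502 = -0.001 V
E = -1.179 + -0.001 = -1.18 V

-1.18 V


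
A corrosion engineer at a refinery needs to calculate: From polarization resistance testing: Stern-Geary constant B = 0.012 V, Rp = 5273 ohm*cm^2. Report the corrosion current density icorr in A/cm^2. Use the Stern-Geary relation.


Apply the Stern-Geary relation: icorr = B / Rp
icorr = 0.012 / 5273 = 2.276×10^-6 A/cm^2

2.276×10^-6 A/cm^2


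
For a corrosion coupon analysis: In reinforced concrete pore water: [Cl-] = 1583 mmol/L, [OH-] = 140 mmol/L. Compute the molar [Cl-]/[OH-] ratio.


Threshold parameter = [Cl-] / [OH-] (molar basis; both in mmol/L, so units cancel)
Ratio = 1583 / 140 = 11.31

11.31


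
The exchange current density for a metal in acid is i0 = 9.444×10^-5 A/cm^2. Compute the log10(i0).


i0 = 9.444×10^-5 A/cm^2
log10(i0) = -4.025

-4.025


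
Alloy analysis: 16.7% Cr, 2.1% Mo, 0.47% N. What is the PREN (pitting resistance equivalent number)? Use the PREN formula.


Apply the PREN formula: PREN = Cr + 3.3*Mo + 16*N
PREN = 16.7 + 3.3*2.1 + 16*0.47
PREN = 16.7 + 6.93 + 7.52 = 31.15

31.15


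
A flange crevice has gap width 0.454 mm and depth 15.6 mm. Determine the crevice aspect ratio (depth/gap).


Aspect ratio = depth / gap
Ratio = 15.6 / 0.454 = 34.4

34.4


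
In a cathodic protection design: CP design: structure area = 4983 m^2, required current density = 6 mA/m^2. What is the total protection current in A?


I = area * current density, then convert mA → A (÷1000)
I = 4983 * 6 / 1000 = 29.9 A

29.9 A


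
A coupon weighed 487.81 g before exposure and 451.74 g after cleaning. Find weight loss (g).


Weight loss = initial − final
WL = 487.81 − 451.74 = 36.07 g

36.07 g


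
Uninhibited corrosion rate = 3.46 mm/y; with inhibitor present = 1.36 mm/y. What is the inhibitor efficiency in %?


Apply the inhibitor-efficiency definition: IE = (CR_blank − CR_inh)/CR_blank × 100
IE = (3.46 − 1.36) / 3.46 × 100
IE = 2.1 / 3.46 × 100 = 60.7 %

60.7 %


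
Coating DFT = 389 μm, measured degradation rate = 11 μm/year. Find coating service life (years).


Service life = thickness / degradation rate
Life = 389 / 11 = 35.4 years

35.4 years


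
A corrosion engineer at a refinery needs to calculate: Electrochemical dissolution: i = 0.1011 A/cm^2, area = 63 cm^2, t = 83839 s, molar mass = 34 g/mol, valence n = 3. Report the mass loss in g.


Apply Faraday's law: m = i*A*t*M / (n*F)
Total charge passed Q = i*A*t = 0.1011*63*83839 = 533995.7427 C
m = Q*M/(n*F) = 533995.7427*34/(3*96485) = 62.72428 g

62.72428 g


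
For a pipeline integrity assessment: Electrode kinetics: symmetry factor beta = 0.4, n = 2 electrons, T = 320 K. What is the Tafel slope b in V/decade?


Apply the Tafel slope relation: b = 2.303*R*T/(beta*n*F)
Numerator: 2.303 * 8.314 * 320 = 6127.09
Denominator: 0.4 * 2 * 96485 = 77188.0
b = 6127.09 / 77188.0 = 0.0794 V/decade

0.0794 V/decade


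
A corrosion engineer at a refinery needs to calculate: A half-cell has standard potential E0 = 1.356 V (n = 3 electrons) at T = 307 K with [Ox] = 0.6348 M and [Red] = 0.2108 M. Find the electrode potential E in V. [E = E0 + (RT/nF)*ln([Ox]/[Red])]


Apply the Nernst equation: E = E0 + (RT/nF)*ln([Ox]/[Red])
Step 1: RT/nF = 8.314*307/(3*96485) = 0.00881794 V
Step 2: [Ox]/[Red] = 0.6348/0.2108 = 3.011385
Step 3: ln(3.011385) = 1.1024
Step 4: correction = 0.00881794 * 1.1024 = 0.0097 V
E = 1.356 + 0.0097 = 1.3657 V

1.3657 V


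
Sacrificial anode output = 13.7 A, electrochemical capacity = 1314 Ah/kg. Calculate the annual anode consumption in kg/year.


Annual consumption = current * hours per year / capacity
Rate = 13.7 * 8760 / 1314 = 91.3 kg/year

91.3 kg/year


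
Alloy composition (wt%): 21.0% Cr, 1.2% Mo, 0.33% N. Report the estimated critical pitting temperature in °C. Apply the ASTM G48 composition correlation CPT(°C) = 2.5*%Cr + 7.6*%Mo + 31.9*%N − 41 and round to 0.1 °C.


Apply the ASTM G48 empirical CPT estimate: CPT(°C) = 2.5*%Cr + 7.6*%Mo + 31.9*%N − 41
2.5*21.0 = 52.5; 7.6*1.2 = 9.12; 31.9*0.33 = 10.527
CPT = 52.5 + 9.12 + 10.527 − 41 = 31.147 °C
Rounded to 0.1 °C: CPT ≈ 31.1 °C

31.1 °C


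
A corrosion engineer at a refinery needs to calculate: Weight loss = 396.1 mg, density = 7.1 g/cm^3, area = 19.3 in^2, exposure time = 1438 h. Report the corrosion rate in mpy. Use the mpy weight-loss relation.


Apply the mpy weight-loss relation: CR = 534 * W / (D * A * T)
Numerator: 534 * 396.1 = 211517.4
Denominator: 7.1 * 19.3 * 1438 = 197049.14
CR = 211517.4 / 197049.14 = 1.073 mpy

1.073 mpy


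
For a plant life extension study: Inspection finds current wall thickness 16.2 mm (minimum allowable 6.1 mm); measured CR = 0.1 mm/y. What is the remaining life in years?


Apply the remaining-life relation: RL = (t_current − t_min) / CR
RL = (16.2 − 6.1) / 0.1 = 10.1 / 0.1 = 101.0 years

101.0 years


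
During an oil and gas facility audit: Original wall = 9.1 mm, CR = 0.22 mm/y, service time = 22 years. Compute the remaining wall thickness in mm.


Remaining wall = original − CR × time
t = 9.1 − 0.22*22 = 9.1 − 4.84 = 4.26 mm

4.26 mm


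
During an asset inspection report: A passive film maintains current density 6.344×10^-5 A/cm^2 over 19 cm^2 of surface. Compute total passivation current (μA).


I = i_pass * A, then convert A → μA (×10^6)
I = 6.344×10^-5 * 19 * 10^6 = 1205.36 μA

1205.36 μA


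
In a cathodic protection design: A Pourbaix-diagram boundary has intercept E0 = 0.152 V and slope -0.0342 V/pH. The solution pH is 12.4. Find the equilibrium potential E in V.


Apply the Pourbaix line equation: E = E0 + slope*pH
E = 0.152 + (-0.0342)*12.4 = 0.152 + (-0.42408) = -0.27208 V
Rounded to 4 decimal places: E = -0.2721 V

-0.2721 V


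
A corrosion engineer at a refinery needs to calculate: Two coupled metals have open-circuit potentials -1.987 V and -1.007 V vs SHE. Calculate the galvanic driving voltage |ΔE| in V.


Driving voltage is the absolute potential difference.
|ΔE| = |-1.987 − (-1.007)| = 0.98 V

0.98 V


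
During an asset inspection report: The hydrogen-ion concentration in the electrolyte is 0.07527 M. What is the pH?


pH = −log10[H+]
pH = −log10(0.07527) = 1.12

1.12


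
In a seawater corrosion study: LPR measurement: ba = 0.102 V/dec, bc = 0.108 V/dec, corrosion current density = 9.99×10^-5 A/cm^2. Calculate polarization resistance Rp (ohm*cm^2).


Apply the Stern-Geary equation: Rp = ba*bc / (2.303*icorr*(ba+bc))
ba*bc = 0.102*0.108 = 0.011016
ba+bc = 0.21; 2.303*icorr*(ba+bc) = 2.303*9.99×10^-5*0.21 = 4.8314637×10^-5
Rp = 0.011016 / 4.8314637×10^-5 = 228.0 ohm*cm^2

228.0 ohm*cm^2


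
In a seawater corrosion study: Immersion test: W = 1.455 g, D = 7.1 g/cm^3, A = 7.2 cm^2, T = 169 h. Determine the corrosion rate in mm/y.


Apply the mm/y weight-loss relation: CR = 87600 * W / (D * A * T)
Numerator: 87600 * 1.455 = 127458.0
Denominator: 7.1 * 7.2 * 169 = 8639.28
CR = 127458.0 / 8639.28 = 14.753313 mm/y

14.753313 mm/y


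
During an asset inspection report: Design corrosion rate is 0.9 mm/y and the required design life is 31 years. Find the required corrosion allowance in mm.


Corrosion allowance = CR × design life
CA = 0.9 * 31 = 27.9 mm

27.9 mm


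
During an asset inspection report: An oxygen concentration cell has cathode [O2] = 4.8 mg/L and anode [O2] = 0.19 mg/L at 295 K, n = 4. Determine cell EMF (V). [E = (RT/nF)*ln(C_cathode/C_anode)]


Apply the Nernst concentration-cell relation: E = (RT/nF)*ln(C_cathode/C_anode)
RT/nF = 8.314*295/(4*96485) = 0.00635495 V
ln(4.8/0.19) = 3.22935
E = 0.00635495 * 3.22935 = 0.02052 V

0.02052 V


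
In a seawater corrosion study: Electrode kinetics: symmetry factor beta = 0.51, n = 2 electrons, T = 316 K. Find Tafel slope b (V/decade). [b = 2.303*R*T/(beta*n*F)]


Apply the Tafel slope relation: b = 2.303*R*T/(beta*n*F)
Numerator: 2.303 * 8.314 * 316 = 6050.5
Denominator: 0.51 * 2 * 96485 = 98414.7
b = 6050.5 / 98414.7 = 0.0615 V/decade

0.0615 V/decade


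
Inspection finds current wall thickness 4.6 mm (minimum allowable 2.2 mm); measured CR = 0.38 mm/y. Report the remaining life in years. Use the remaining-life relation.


Apply the remaining-life relation: RL = (t_current − t_min) / CR
RL = (4.6 − 2.2) / 0.38 = 2.4 / 0.38 = 6.3 years

6.3 years


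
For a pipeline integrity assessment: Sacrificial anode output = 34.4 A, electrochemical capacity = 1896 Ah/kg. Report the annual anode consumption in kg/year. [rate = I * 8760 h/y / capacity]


Annual consumption = current * hours per year / capacity
Rate = 34.4 * 8760 / 1896 = 158.9 kg/year

158.9 kg/year


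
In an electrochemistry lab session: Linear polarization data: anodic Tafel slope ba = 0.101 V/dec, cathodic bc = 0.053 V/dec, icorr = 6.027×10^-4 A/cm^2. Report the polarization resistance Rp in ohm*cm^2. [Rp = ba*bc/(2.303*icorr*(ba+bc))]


Apply the Stern-Geary equation: Rp = ba*bc / (2.303*icorr*(ba+bc))
ba*bc = 0.101*0.053 = 0.005353
ba+bc = 0.154; 2.303*icorr*(ba+bc) = 2.303*6.027×10^-4*0.154 = 2.1375479×10^-4
Rp = 0.005353 / 2.1375479×10^-4 = 25.0 ohm*cm^2

25.0 ohm*cm^2
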